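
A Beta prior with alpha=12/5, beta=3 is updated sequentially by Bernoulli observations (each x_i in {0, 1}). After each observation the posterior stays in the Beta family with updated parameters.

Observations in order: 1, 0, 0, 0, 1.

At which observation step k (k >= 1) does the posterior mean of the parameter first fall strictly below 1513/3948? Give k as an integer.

obs 1: x=1 → posterior Beta(17/5, 3)
obs 2: x=0 → posterior Beta(17/5, 4)
obs 3: x=0 → posterior Beta(17/5, 5)
obs 4: x=0 → posterior Beta(17/5, 6)
obs 5: x=1 → posterior Beta(22/5, 6)

k = 4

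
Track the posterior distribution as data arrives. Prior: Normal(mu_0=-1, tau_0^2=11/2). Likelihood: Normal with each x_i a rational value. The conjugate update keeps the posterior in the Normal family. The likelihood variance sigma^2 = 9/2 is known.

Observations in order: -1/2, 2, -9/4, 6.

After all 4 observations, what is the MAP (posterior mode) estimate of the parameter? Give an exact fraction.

195/212

obs 1: x=-1/2 → posterior Normal(-29/40, 99/40)
obs 2: x=2 → posterior Normal(15/62, 99/62)
obs 3: x=-9/4 → posterior Normal(-23/56, 33/28)
obs 4: x=6 → posterior Normal(195/212, 99/106)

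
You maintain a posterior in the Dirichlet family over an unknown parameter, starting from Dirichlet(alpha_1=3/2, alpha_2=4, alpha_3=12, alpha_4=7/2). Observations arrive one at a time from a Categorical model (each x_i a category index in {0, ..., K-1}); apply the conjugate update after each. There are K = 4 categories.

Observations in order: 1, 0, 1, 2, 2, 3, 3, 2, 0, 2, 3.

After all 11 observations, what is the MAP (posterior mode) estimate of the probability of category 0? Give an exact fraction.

obs 1: x=1 → posterior Dirichlet(3/2, 5, 12, 7/2)
obs 2: x=0 → posterior Dirichlet(5/2, 5, 12, 7/2)
obs 3: x=1 → posterior Dirichlet(5/2, 6, 12, 7/2)
obs 4: x=2 → posterior Dirichlet(5/2, 6, 13, 7/2)
obs 5: x=2 → posterior Dirichlet(5/2, 6, 14, 7/2)
obs 6: x=3 → posterior Dirichlet(5/2, 6, 14, 9/2)
obs 7: x=3 → posterior Dirichlet(5/2, 6, 14, 11/2)
obs 8: x=2 → posterior Dirichlet(5/2, 6, 15, 11/2)
obs 9: x=0 → posterior Dirichlet(7/2, 6, 15, 11/2)
obs 10: x=2 → posterior Dirichlet(7/2, 6, 16, 11/2)
obs 11: x=3 → posterior Dirichlet(7/2, 6, 16, 13/2)

5/56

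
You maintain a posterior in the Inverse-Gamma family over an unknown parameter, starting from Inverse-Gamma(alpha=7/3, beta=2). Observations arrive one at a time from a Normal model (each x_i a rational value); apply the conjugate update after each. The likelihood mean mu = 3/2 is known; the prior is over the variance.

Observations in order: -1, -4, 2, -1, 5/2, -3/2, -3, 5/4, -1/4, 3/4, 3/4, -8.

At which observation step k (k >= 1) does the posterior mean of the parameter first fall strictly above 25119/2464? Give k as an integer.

k = 12

obs 1: x=-1 → posterior Inverse-Gamma(17/6, 41/8)
obs 2: x=-4 → posterior Inverse-Gamma(10/3, 81/4)
obs 3: x=2 → posterior Inverse-Gamma(23/6, 163/8)
obs 4: x=-1 → posterior Inverse-Gamma(13/3, 47/2)
obs 5: x=5/2 → posterior Inverse-Gamma(29/6, 24)
obs 6: x=-3/2 → posterior Inverse-Gamma(16/3, 57/2)
obs 7: x=-3 → posterior Inverse-Gamma(35/6, 309/8)
obs 8: x=5/4 → posterior Inverse-Gamma(19/3, 1237/32)
obs 9: x=-1/4 → posterior Inverse-Gamma(41/6, 643/16)
obs 10: x=3/4 → posterior Inverse-Gamma(22/3, 1295/32)
obs 11: x=3/4 → posterior Inverse-Gamma(47/6, 163/4)
obs 12: x=-8 → posterior Inverse-Gamma(25/3, 687/8)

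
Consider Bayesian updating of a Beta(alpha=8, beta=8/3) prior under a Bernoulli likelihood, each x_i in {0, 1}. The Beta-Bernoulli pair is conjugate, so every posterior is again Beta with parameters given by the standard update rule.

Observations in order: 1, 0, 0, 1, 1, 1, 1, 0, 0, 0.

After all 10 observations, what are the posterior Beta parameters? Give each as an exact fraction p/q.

alpha=13, beta=23/3

obs 1: x=1 → posterior Beta(9, 8/3)
obs 2: x=0 → posterior Beta(9, 11/3)
obs 3: x=0 → posterior Beta(9, 14/3)
obs 4: x=1 → posterior Beta(10, 14/3)
obs 5: x=1 → posterior Beta(11, 14/3)
obs 6: x=1 → posterior Beta(12, 14/3)
obs 7: x=1 → posterior Beta(13, 14/3)
obs 8: x=0 → posterior Beta(13, 17/3)
obs 9: x=0 → posterior Beta(13, 20/3)
obs 10: x=0 → posterior Beta(13, 23/3)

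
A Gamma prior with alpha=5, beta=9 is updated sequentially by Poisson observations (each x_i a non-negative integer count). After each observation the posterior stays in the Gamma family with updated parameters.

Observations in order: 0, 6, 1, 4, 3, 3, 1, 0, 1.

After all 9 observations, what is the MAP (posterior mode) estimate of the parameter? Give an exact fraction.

23/18

obs 1: x=0 → posterior Gamma(5, 10)
obs 2: x=6 → posterior Gamma(11, 11)
obs 3: x=1 → posterior Gamma(12, 12)
obs 4: x=4 → posterior Gamma(16, 13)
obs 5: x=3 → posterior Gamma(19, 14)
obs 6: x=3 → posterior Gamma(22, 15)
obs 7: x=1 → posterior Gamma(23, 16)
obs 8: x=0 → posterior Gamma(23, 17)
obs 9: x=1 → posterior Gamma(24, 18)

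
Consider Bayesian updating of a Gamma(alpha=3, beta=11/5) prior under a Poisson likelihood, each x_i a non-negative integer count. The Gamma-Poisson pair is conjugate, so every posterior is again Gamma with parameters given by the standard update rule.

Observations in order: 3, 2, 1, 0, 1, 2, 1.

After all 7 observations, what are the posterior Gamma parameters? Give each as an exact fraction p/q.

obs 1: x=3 → posterior Gamma(6, 16/5)
obs 2: x=2 → posterior Gamma(8, 21/5)
obs 3: x=1 → posterior Gamma(9, 26/5)
obs 4: x=0 → posterior Gamma(9, 31/5)
obs 5: x=1 → posterior Gamma(10, 36/5)
obs 6: x=2 → posterior Gamma(12, 41/5)
obs 7: x=1 → posterior Gamma(13, 46/5)

alpha=13, beta=46/5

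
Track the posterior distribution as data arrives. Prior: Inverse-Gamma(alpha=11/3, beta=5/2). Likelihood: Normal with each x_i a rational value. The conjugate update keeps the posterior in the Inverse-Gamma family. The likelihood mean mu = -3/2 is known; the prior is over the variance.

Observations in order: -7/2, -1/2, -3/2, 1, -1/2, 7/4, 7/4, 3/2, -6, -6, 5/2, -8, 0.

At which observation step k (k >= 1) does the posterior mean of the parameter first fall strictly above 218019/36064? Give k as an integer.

k = 11

obs 1: x=-7/2 → posterior Inverse-Gamma(25/6, 9/2)
obs 2: x=-1/2 → posterior Inverse-Gamma(14/3, 5)
obs 3: x=-3/2 → posterior Inverse-Gamma(31/6, 5)
obs 4: x=1 → posterior Inverse-Gamma(17/3, 65/8)
obs 5: x=-1/2 → posterior Inverse-Gamma(37/6, 69/8)
obs 6: x=7/4 → posterior Inverse-Gamma(20/3, 445/32)
obs 7: x=7/4 → posterior Inverse-Gamma(43/6, 307/16)
obs 8: x=3/2 → posterior Inverse-Gamma(23/3, 379/16)
obs 9: x=-6 → posterior Inverse-Gamma(49/6, 541/16)
obs 10: x=-6 → posterior Inverse-Gamma(26/3, 703/16)
obs 11: x=5/2 → posterior Inverse-Gamma(55/6, 831/16)
obs 12: x=-8 → posterior Inverse-Gamma(29/3, 1169/16)
obs 13: x=0 → posterior Inverse-Gamma(61/6, 1187/16)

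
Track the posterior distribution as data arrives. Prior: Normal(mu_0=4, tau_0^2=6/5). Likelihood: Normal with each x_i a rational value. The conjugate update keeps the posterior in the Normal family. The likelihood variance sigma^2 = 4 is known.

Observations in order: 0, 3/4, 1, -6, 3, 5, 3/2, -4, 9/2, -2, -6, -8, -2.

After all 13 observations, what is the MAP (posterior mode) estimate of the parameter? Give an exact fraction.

13/196

obs 1: x=0 → posterior Normal(40/13, 12/13)
obs 2: x=3/4 → posterior Normal(169/64, 3/4)
obs 3: x=1 → posterior Normal(181/76, 12/19)
obs 4: x=-6 → posterior Normal(109/88, 6/11)
obs 5: x=3 → posterior Normal(29/20, 12/25)
obs 6: x=5 → posterior Normal(205/112, 3/7)
obs 7: x=3/2 → posterior Normal(223/124, 12/31)
obs 8: x=-4 → posterior Normal(175/136, 6/17)
obs 9: x=9/2 → posterior Normal(229/148, 12/37)
obs 10: x=-2 → posterior Normal(41/32, 3/10)
obs 11: x=-6 → posterior Normal(133/172, 12/43)
obs 12: x=-8 → posterior Normal(37/184, 6/23)
obs 13: x=-2 → posterior Normal(13/196, 12/49)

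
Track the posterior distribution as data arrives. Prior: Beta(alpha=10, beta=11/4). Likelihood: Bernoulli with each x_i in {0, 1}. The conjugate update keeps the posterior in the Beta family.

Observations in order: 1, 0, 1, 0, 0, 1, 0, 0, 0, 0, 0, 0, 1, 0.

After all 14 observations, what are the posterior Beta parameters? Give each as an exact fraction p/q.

alpha=14, beta=51/4

obs 1: x=1 → posterior Beta(11, 11/4)
obs 2: x=0 → posterior Beta(11, 15/4)
obs 3: x=1 → posterior Beta(12, 15/4)
obs 4: x=0 → posterior Beta(12, 19/4)
obs 5: x=0 → posterior Beta(12, 23/4)
obs 6: x=1 → posterior Beta(13, 23/4)
obs 7: x=0 → posterior Beta(13, 27/4)
obs 8: x=0 → posterior Beta(13, 31/4)
obs 9: x=0 → posterior Beta(13, 35/4)
obs 10: x=0 → posterior Beta(13, 39/4)
obs 11: x=0 → posterior Beta(13, 43/4)
obs 12: x=0 → posterior Beta(13, 47/4)
obs 13: x=1 → posterior Beta(14, 47/4)
obs 14: x=0 → posterior Beta(14, 51/4)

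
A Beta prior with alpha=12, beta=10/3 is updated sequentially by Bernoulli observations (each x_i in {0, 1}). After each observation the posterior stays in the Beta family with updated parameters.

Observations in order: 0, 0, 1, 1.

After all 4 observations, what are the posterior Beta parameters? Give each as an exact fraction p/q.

obs 1: x=0 → posterior Beta(12, 13/3)
obs 2: x=0 → posterior Beta(12, 16/3)
obs 3: x=1 → posterior Beta(13, 16/3)
obs 4: x=1 → posterior Beta(14, 16/3)

alpha=14, beta=16/3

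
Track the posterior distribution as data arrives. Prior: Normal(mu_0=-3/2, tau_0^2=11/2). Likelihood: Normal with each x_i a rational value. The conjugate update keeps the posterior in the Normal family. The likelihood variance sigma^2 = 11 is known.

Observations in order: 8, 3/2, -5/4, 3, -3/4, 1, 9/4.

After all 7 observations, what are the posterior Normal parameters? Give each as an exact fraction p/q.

mu_0=43/36, tau_0^2=11/9

obs 1: x=8 → posterior Normal(5/3, 11/3)
obs 2: x=3/2 → posterior Normal(13/8, 11/4)
obs 3: x=-5/4 → posterior Normal(21/20, 11/5)
obs 4: x=3 → posterior Normal(11/8, 11/6)
obs 5: x=-3/4 → posterior Normal(15/14, 11/7)
obs 6: x=1 → posterior Normal(17/16, 11/8)
obs 7: x=9/4 → posterior Normal(43/36, 11/9)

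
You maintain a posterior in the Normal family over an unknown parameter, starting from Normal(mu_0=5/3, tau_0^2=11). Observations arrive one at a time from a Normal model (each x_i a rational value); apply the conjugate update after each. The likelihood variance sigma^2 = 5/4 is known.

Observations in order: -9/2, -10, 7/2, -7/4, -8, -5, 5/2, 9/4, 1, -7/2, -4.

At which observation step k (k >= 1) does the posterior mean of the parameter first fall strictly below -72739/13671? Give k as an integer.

obs 1: x=-9/2 → posterior Normal(-569/147, 55/49)
obs 2: x=-10 → posterior Normal(-1889/279, 55/93)
obs 3: x=7/2 → posterior Normal(-1427/411, 55/137)
obs 4: x=-7/4 → posterior Normal(-1658/543, 55/181)
obs 5: x=-8 → posterior Normal(-2714/675, 11/45)
obs 6: x=-5 → posterior Normal(-3374/807, 55/269)
obs 7: x=5/2 → posterior Normal(-3044/939, 55/313)
obs 8: x=9/4 → posterior Normal(-2747/1071, 55/357)
obs 9: x=1 → posterior Normal(-2615/1203, 55/401)
obs 10: x=-7/2 → posterior Normal(-3077/1335, 11/89)
obs 11: x=-4 → posterior Normal(-3605/1467, 55/489)

k = 2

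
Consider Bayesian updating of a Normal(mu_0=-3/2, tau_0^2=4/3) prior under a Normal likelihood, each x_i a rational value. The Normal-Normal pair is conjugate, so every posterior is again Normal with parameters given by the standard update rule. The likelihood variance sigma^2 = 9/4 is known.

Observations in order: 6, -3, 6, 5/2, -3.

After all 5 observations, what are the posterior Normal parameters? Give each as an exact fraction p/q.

obs 1: x=6 → posterior Normal(111/86, 36/43)
obs 2: x=-3 → posterior Normal(15/118, 36/59)
obs 3: x=6 → posterior Normal(69/50, 12/25)
obs 4: x=5/2 → posterior Normal(41/26, 36/91)
obs 5: x=-3 → posterior Normal(191/214, 36/107)

mu_0=191/214, tau_0^2=36/107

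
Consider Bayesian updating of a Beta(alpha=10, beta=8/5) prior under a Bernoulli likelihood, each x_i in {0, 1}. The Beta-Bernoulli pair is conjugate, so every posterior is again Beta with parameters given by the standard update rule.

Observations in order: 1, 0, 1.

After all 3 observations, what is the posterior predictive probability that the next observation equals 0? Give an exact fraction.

13/73

obs 1: x=1 → posterior Beta(11, 8/5)
obs 2: x=0 → posterior Beta(11, 13/5)
obs 3: x=1 → posterior Beta(12, 13/5)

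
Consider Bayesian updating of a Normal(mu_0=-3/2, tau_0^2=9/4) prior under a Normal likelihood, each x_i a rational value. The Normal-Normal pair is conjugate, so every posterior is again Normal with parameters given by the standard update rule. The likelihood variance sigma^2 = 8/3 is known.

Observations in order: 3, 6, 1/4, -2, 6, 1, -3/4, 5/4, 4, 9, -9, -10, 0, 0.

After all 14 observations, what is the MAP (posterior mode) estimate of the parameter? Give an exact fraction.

753/1640

obs 1: x=3 → posterior Normal(33/59, 72/59)
obs 2: x=6 → posterior Normal(195/86, 36/43)
obs 3: x=1/4 → posterior Normal(807/452, 72/113)
obs 4: x=-2 → posterior Normal(591/560, 18/35)
obs 5: x=6 → posterior Normal(1239/668, 72/167)
obs 6: x=1 → posterior Normal(1347/776, 36/97)
obs 7: x=-3/4 → posterior Normal(633/442, 72/221)
obs 8: x=5/4 → posterior Normal(1401/992, 9/31)
obs 9: x=4 → posterior Normal(1833/1100, 72/275)
obs 10: x=9 → posterior Normal(2805/1208, 36/151)
obs 11: x=-9 → posterior Normal(39/28, 72/329)
obs 12: x=-10 → posterior Normal(753/1424, 18/89)
obs 13: x=0 → posterior Normal(753/1532, 72/383)
obs 14: x=0 → posterior Normal(753/1640, 36/205)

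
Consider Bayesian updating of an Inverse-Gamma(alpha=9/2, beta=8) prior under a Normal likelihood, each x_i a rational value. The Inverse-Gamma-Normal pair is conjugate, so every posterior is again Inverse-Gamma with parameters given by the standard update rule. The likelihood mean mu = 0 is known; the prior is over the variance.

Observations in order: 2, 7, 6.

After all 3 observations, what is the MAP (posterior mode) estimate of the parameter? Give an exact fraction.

obs 1: x=2 → posterior Inverse-Gamma(5, 10)
obs 2: x=7 → posterior Inverse-Gamma(11/2, 69/2)
obs 3: x=6 → posterior Inverse-Gamma(6, 105/2)

15/2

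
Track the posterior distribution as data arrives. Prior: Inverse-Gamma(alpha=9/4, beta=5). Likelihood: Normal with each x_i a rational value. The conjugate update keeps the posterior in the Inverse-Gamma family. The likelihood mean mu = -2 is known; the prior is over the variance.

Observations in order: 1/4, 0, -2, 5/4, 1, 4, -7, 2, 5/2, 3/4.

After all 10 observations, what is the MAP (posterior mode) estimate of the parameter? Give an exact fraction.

765/88

obs 1: x=1/4 → posterior Inverse-Gamma(11/4, 241/32)
obs 2: x=0 → posterior Inverse-Gamma(13/4, 305/32)
obs 3: x=-2 → posterior Inverse-Gamma(15/4, 305/32)
obs 4: x=5/4 → posterior Inverse-Gamma(17/4, 237/16)
obs 5: x=1 → posterior Inverse-Gamma(19/4, 309/16)
obs 6: x=4 → posterior Inverse-Gamma(21/4, 597/16)
obs 7: x=-7 → posterior Inverse-Gamma(23/4, 797/16)
obs 8: x=2 → posterior Inverse-Gamma(25/4, 925/16)
obs 9: x=5/2 → posterior Inverse-Gamma(27/4, 1087/16)
obs 10: x=3/4 → posterior Inverse-Gamma(29/4, 2295/32)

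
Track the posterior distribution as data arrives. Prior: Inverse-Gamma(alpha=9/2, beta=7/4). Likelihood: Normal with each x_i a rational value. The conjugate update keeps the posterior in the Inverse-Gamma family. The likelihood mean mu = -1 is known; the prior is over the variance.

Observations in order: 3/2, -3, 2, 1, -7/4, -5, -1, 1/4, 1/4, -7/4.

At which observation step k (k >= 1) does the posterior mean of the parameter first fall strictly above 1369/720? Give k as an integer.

k = 3

obs 1: x=3/2 → posterior Inverse-Gamma(5, 39/8)
obs 2: x=-3 → posterior Inverse-Gamma(11/2, 55/8)
obs 3: x=2 → posterior Inverse-Gamma(6, 91/8)
obs 4: x=1 → posterior Inverse-Gamma(13/2, 107/8)
obs 5: x=-7/4 → posterior Inverse-Gamma(7, 437/32)
obs 6: x=-5 → posterior Inverse-Gamma(15/2, 693/32)
obs 7: x=-1 → posterior Inverse-Gamma(8, 693/32)
obs 8: x=1/4 → posterior Inverse-Gamma(17/2, 359/16)
obs 9: x=1/4 → posterior Inverse-Gamma(9, 743/32)
obs 10: x=-7/4 → posterior Inverse-Gamma(19/2, 47/2)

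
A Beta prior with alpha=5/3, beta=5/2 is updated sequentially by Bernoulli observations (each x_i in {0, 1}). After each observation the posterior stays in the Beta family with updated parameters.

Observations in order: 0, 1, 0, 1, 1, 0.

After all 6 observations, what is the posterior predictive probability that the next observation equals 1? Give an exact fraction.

obs 1: x=0 → posterior Beta(5/3, 7/2)
obs 2: x=1 → posterior Beta(8/3, 7/2)
obs 3: x=0 → posterior Beta(8/3, 9/2)
obs 4: x=1 → posterior Beta(11/3, 9/2)
obs 5: x=1 → posterior Beta(14/3, 9/2)
obs 6: x=0 → posterior Beta(14/3, 11/2)

28/61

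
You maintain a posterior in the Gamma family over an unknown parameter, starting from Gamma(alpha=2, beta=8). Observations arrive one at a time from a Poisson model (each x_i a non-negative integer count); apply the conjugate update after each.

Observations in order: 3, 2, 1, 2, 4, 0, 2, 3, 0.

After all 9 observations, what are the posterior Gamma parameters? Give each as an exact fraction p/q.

obs 1: x=3 → posterior Gamma(5, 9)
obs 2: x=2 → posterior Gamma(7, 10)
obs 3: x=1 → posterior Gamma(8, 11)
obs 4: x=2 → posterior Gamma(10, 12)
obs 5: x=4 → posterior Gamma(14, 13)
obs 6: x=0 → posterior Gamma(14, 14)
obs 7: x=2 → posterior Gamma(16, 15)
obs 8: x=3 → posterior Gamma(19, 16)
obs 9: x=0 → posterior Gamma(19, 17)

alpha=19, beta=17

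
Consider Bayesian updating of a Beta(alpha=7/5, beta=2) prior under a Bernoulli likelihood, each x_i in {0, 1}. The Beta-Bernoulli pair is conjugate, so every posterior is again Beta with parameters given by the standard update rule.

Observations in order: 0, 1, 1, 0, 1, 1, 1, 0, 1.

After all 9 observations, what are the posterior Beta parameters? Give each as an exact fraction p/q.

alpha=37/5, beta=5

obs 1: x=0 → posterior Beta(7/5, 3)
obs 2: x=1 → posterior Beta(12/5, 3)
obs 3: x=1 → posterior Beta(17/5, 3)
obs 4: x=0 → posterior Beta(17/5, 4)
obs 5: x=1 → posterior Beta(22/5, 4)
obs 6: x=1 → posterior Beta(27/5, 4)
obs 7: x=1 → posterior Beta(32/5, 4)
obs 8: x=0 → posterior Beta(32/5, 5)
obs 9: x=1 → posterior Beta(37/5, 5)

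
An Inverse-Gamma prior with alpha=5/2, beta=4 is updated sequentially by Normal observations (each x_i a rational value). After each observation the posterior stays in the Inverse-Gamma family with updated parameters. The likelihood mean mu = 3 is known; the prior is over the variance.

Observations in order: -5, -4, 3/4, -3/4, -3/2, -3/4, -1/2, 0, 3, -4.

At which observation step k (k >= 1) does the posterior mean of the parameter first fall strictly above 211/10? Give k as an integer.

k = 2

obs 1: x=-5 → posterior Inverse-Gamma(3, 36)
obs 2: x=-4 → posterior Inverse-Gamma(7/2, 121/2)
obs 3: x=3/4 → posterior Inverse-Gamma(4, 2017/32)
obs 4: x=-3/4 → posterior Inverse-Gamma(9/2, 1121/16)
obs 5: x=-3/2 → posterior Inverse-Gamma(5, 1283/16)
obs 6: x=-3/4 → posterior Inverse-Gamma(11/2, 2791/32)
obs 7: x=-1/2 → posterior Inverse-Gamma(6, 2987/32)
obs 8: x=0 → posterior Inverse-Gamma(13/2, 3131/32)
obs 9: x=3 → posterior Inverse-Gamma(7, 3131/32)
obs 10: x=-4 → posterior Inverse-Gamma(15/2, 3915/32)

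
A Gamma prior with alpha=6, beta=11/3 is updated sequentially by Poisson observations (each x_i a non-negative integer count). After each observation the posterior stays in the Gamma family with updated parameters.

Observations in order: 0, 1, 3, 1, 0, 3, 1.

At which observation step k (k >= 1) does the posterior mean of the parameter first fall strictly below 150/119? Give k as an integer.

k = 2

obs 1: x=0 → posterior Gamma(6, 14/3)
obs 2: x=1 → posterior Gamma(7, 17/3)
obs 3: x=3 → posterior Gamma(10, 20/3)
obs 4: x=1 → posterior Gamma(11, 23/3)
obs 5: x=0 → posterior Gamma(11, 26/3)
obs 6: x=3 → posterior Gamma(14, 29/3)
obs 7: x=1 → posterior Gamma(15, 32/3)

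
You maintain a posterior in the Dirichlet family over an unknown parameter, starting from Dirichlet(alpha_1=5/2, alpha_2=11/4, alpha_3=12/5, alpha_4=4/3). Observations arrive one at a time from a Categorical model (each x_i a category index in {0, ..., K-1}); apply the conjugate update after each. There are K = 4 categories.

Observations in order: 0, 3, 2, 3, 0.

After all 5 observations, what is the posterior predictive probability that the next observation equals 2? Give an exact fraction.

obs 1: x=0 → posterior Dirichlet(7/2, 11/4, 12/5, 4/3)
obs 2: x=3 → posterior Dirichlet(7/2, 11/4, 12/5, 7/3)
obs 3: x=2 → posterior Dirichlet(7/2, 11/4, 17/5, 7/3)
obs 4: x=3 → posterior Dirichlet(7/2, 11/4, 17/5, 10/3)
obs 5: x=0 → posterior Dirichlet(9/2, 11/4, 17/5, 10/3)

204/839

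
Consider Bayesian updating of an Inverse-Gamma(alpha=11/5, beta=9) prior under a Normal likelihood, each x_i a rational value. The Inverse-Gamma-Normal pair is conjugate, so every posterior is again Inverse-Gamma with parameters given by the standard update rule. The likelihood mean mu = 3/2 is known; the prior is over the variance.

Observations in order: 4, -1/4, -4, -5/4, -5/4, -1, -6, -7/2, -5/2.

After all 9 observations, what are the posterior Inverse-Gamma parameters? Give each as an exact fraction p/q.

obs 1: x=4 → posterior Inverse-Gamma(27/10, 97/8)
obs 2: x=-1/4 → posterior Inverse-Gamma(16/5, 437/32)
obs 3: x=-4 → posterior Inverse-Gamma(37/10, 921/32)
obs 4: x=-5/4 → posterior Inverse-Gamma(21/5, 521/16)
obs 5: x=-5/4 → posterior Inverse-Gamma(47/10, 1163/32)
obs 6: x=-1 → posterior Inverse-Gamma(26/5, 1263/32)
obs 7: x=-6 → posterior Inverse-Gamma(57/10, 2163/32)
obs 8: x=-7/2 → posterior Inverse-Gamma(31/5, 2563/32)
obs 9: x=-5/2 → posterior Inverse-Gamma(67/10, 2819/32)

alpha=67/10, beta=2819/32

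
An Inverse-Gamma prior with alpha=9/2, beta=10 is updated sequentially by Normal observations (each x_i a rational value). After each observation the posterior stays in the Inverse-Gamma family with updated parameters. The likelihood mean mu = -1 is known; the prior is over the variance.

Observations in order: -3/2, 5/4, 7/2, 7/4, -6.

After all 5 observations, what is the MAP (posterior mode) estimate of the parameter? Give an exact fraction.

625/128

obs 1: x=-3/2 → posterior Inverse-Gamma(5, 81/8)
obs 2: x=5/4 → posterior Inverse-Gamma(11/2, 405/32)
obs 3: x=7/2 → posterior Inverse-Gamma(6, 729/32)
obs 4: x=7/4 → posterior Inverse-Gamma(13/2, 425/16)
obs 5: x=-6 → posterior Inverse-Gamma(7, 625/16)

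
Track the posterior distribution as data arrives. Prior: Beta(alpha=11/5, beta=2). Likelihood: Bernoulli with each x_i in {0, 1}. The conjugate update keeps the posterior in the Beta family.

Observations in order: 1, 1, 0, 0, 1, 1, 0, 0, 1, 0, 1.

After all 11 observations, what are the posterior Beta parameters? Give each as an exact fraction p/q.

obs 1: x=1 → posterior Beta(16/5, 2)
obs 2: x=1 → posterior Beta(21/5, 2)
obs 3: x=0 → posterior Beta(21/5, 3)
obs 4: x=0 → posterior Beta(21/5, 4)
obs 5: x=1 → posterior Beta(26/5, 4)
obs 6: x=1 → posterior Beta(31/5, 4)
obs 7: x=0 → posterior Beta(31/5, 5)
obs 8: x=0 → posterior Beta(31/5, 6)
obs 9: x=1 → posterior Beta(36/5, 6)
obs 10: x=0 → posterior Beta(36/5, 7)
obs 11: x=1 → posterior Beta(41/5, 7)

alpha=41/5, beta=7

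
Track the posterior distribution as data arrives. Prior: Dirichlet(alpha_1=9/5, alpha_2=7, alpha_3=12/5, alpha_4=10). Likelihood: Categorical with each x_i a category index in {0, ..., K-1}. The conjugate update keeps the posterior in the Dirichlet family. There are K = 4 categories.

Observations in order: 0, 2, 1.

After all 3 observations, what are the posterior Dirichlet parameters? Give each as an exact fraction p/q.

obs 1: x=0 → posterior Dirichlet(14/5, 7, 12/5, 10)
obs 2: x=2 → posterior Dirichlet(14/5, 7, 17/5, 10)
obs 3: x=1 → posterior Dirichlet(14/5, 8, 17/5, 10)

alpha_1=14/5, alpha_2=8, alpha_3=17/5, alpha_4=10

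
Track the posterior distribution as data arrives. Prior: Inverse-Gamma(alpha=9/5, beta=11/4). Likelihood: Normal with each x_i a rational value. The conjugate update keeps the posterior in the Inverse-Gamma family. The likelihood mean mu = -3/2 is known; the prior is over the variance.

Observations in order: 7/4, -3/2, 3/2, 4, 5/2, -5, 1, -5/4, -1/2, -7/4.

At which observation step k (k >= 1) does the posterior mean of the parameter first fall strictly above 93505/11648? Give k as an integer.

k = 4

obs 1: x=7/4 → posterior Inverse-Gamma(23/10, 257/32)
obs 2: x=-3/2 → posterior Inverse-Gamma(14/5, 257/32)
obs 3: x=3/2 → posterior Inverse-Gamma(33/10, 401/32)
obs 4: x=4 → posterior Inverse-Gamma(19/5, 885/32)
obs 5: x=5/2 → posterior Inverse-Gamma(43/10, 1141/32)
obs 6: x=-5 → posterior Inverse-Gamma(24/5, 1337/32)
obs 7: x=1 → posterior Inverse-Gamma(53/10, 1437/32)
obs 8: x=-5/4 → posterior Inverse-Gamma(29/5, 719/16)
obs 9: x=-1/2 → posterior Inverse-Gamma(63/10, 727/16)
obs 10: x=-7/4 → posterior Inverse-Gamma(34/5, 1455/32)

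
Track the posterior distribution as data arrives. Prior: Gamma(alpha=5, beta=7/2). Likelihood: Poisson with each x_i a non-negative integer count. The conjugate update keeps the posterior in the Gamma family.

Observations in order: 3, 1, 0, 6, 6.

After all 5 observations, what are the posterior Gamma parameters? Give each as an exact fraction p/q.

obs 1: x=3 → posterior Gamma(8, 9/2)
obs 2: x=1 → posterior Gamma(9, 11/2)
obs 3: x=0 → posterior Gamma(9, 13/2)
obs 4: x=6 → posterior Gamma(15, 15/2)
obs 5: x=6 → posterior Gamma(21, 17/2)

alpha=21, beta=17/2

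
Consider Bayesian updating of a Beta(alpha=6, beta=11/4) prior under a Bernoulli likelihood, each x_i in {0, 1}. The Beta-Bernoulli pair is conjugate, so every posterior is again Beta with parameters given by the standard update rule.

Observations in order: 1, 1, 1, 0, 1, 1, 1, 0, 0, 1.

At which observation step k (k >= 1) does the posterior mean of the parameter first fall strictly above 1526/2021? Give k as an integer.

obs 1: x=1 → posterior Beta(7, 11/4)
obs 2: x=1 → posterior Beta(8, 11/4)
obs 3: x=1 → posterior Beta(9, 11/4)
obs 4: x=0 → posterior Beta(9, 15/4)
obs 5: x=1 → posterior Beta(10, 15/4)
obs 6: x=1 → posterior Beta(11, 15/4)
obs 7: x=1 → posterior Beta(12, 15/4)
obs 8: x=0 → posterior Beta(12, 19/4)
obs 9: x=0 → posterior Beta(12, 23/4)
obs 10: x=1 → posterior Beta(13, 23/4)

k = 3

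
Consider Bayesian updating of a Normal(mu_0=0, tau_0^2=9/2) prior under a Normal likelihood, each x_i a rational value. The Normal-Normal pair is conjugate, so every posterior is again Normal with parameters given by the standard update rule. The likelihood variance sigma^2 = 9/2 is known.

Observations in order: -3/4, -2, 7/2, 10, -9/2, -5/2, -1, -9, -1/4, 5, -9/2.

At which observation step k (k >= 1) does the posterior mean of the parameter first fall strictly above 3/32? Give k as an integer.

obs 1: x=-3/4 → posterior Normal(-3/8, 9/4)
obs 2: x=-2 → posterior Normal(-11/12, 3/2)
obs 3: x=7/2 → posterior Normal(3/16, 9/8)
obs 4: x=10 → posterior Normal(43/20, 9/10)
obs 5: x=-9/2 → posterior Normal(25/24, 3/4)
obs 6: x=-5/2 → posterior Normal(15/28, 9/14)
obs 7: x=-1 → posterior Normal(11/32, 9/16)
obs 8: x=-9 → posterior Normal(-25/36, 1/2)
obs 9: x=-1/4 → posterior Normal(-13/20, 9/20)
obs 10: x=5 → posterior Normal(-3/22, 9/22)
obs 11: x=-9/2 → posterior Normal(-1/2, 3/8)

k = 3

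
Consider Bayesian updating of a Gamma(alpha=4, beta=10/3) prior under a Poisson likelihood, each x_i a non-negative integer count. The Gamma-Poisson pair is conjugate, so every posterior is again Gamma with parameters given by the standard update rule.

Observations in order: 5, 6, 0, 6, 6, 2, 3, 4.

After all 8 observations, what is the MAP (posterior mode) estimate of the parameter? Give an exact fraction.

obs 1: x=5 → posterior Gamma(9, 13/3)
obs 2: x=6 → posterior Gamma(15, 16/3)
obs 3: x=0 → posterior Gamma(15, 19/3)
obs 4: x=6 → posterior Gamma(21, 22/3)
obs 5: x=6 → posterior Gamma(27, 25/3)
obs 6: x=2 → posterior Gamma(29, 28/3)
obs 7: x=3 → posterior Gamma(32, 31/3)
obs 8: x=4 → posterior Gamma(36, 34/3)

105/34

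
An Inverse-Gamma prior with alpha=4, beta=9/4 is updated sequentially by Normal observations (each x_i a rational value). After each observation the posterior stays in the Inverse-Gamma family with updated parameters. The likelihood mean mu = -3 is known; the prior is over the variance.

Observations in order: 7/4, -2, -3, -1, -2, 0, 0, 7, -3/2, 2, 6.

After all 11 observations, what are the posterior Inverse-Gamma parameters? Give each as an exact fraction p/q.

alpha=19/2, beta=4149/32

obs 1: x=7/4 → posterior Inverse-Gamma(9/2, 433/32)
obs 2: x=-2 → posterior Inverse-Gamma(5, 449/32)
obs 3: x=-3 → posterior Inverse-Gamma(11/2, 449/32)
obs 4: x=-1 → posterior Inverse-Gamma(6, 513/32)
obs 5: x=-2 → posterior Inverse-Gamma(13/2, 529/32)
obs 6: x=0 → posterior Inverse-Gamma(7, 673/32)
obs 7: x=0 → posterior Inverse-Gamma(15/2, 817/32)
obs 8: x=7 → posterior Inverse-Gamma(8, 2417/32)
obs 9: x=-3/2 → posterior Inverse-Gamma(17/2, 2453/32)
obs 10: x=2 → posterior Inverse-Gamma(9, 2853/32)
obs 11: x=6 → posterior Inverse-Gamma(19/2, 4149/32)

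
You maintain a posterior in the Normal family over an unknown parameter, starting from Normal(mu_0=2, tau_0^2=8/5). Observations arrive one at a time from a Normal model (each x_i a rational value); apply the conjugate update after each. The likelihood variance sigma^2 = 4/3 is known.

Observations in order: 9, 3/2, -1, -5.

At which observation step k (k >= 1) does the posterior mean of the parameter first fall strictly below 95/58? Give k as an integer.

obs 1: x=9 → posterior Normal(64/11, 8/11)
obs 2: x=3/2 → posterior Normal(73/17, 8/17)
obs 3: x=-1 → posterior Normal(67/23, 8/23)
obs 4: x=-5 → posterior Normal(37/29, 8/29)

k = 4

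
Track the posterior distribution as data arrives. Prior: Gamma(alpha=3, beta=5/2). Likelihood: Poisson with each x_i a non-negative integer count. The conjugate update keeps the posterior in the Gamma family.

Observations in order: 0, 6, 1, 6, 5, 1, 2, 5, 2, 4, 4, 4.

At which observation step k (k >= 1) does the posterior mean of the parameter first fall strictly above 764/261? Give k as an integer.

obs 1: x=0 → posterior Gamma(3, 7/2)
obs 2: x=6 → posterior Gamma(9, 9/2)
obs 3: x=1 → posterior Gamma(10, 11/2)
obs 4: x=6 → posterior Gamma(16, 13/2)
obs 5: x=5 → posterior Gamma(21, 15/2)
obs 6: x=1 → posterior Gamma(22, 17/2)
obs 7: x=2 → posterior Gamma(24, 19/2)
obs 8: x=5 → posterior Gamma(29, 21/2)
obs 9: x=2 → posterior Gamma(31, 23/2)
obs 10: x=4 → posterior Gamma(35, 25/2)
obs 11: x=4 → posterior Gamma(39, 27/2)
obs 12: x=4 → posterior Gamma(43, 29/2)

k = 12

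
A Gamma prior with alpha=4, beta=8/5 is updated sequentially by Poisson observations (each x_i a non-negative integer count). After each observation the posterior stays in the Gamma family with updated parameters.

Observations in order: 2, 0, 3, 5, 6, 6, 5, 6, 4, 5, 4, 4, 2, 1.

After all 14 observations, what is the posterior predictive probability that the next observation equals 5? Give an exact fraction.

obs 1: x=2 → posterior Gamma(6, 13/5)
obs 2: x=0 → posterior Gamma(6, 18/5)
obs 3: x=3 → posterior Gamma(9, 23/5)
obs 4: x=5 → posterior Gamma(14, 28/5)
obs 5: x=6 → posterior Gamma(20, 33/5)
obs 6: x=6 → posterior Gamma(26, 38/5)
obs 7: x=5 → posterior Gamma(31, 43/5)
obs 8: x=6 → posterior Gamma(37, 48/5)
obs 9: x=4 → posterior Gamma(41, 53/5)
obs 10: x=5 → posterior Gamma(46, 58/5)
obs 11: x=4 → posterior Gamma(50, 63/5)
obs 12: x=4 → posterior Gamma(54, 68/5)
obs 13: x=2 → posterior Gamma(56, 73/5)
obs 14: x=1 → posterior Gamma(57, 78/5)

13143077696047649790105760652766568921208246416723741893029535984801931769218641941271677444164705408640629918924800000/96126189579220295805873504193821019544101954376055242548178283692851121872782870959786316324685490731123239603814592089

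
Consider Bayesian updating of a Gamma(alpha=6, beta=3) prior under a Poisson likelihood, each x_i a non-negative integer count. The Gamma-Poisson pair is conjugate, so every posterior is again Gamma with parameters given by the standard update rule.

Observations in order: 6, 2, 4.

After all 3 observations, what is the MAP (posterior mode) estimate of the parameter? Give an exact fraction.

17/6

obs 1: x=6 → posterior Gamma(12, 4)
obs 2: x=2 → posterior Gamma(14, 5)
obs 3: x=4 → posterior Gamma(18, 6)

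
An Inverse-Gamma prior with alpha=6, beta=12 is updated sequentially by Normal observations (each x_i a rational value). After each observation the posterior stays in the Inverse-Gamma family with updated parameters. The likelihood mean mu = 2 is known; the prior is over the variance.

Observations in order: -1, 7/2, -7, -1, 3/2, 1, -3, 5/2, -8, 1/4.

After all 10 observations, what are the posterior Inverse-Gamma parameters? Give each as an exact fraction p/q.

obs 1: x=-1 → posterior Inverse-Gamma(13/2, 33/2)
obs 2: x=7/2 → posterior Inverse-Gamma(7, 141/8)
obs 3: x=-7 → posterior Inverse-Gamma(15/2, 465/8)
obs 4: x=-1 → posterior Inverse-Gamma(8, 501/8)
obs 5: x=3/2 → posterior Inverse-Gamma(17/2, 251/4)
obs 6: x=1 → posterior Inverse-Gamma(9, 253/4)
obs 7: x=-3 → posterior Inverse-Gamma(19/2, 303/4)
obs 8: x=5/2 → posterior Inverse-Gamma(10, 607/8)
obs 9: x=-8 → posterior Inverse-Gamma(21/2, 1007/8)
obs 10: x=1/4 → posterior Inverse-Gamma(11, 4077/32)

alpha=11, beta=4077/32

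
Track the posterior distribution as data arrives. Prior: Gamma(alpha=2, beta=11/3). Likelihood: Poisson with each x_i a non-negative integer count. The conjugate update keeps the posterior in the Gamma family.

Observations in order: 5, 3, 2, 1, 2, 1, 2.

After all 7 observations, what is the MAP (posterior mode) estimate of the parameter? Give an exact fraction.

51/32

obs 1: x=5 → posterior Gamma(7, 14/3)
obs 2: x=3 → posterior Gamma(10, 17/3)
obs 3: x=2 → posterior Gamma(12, 20/3)
obs 4: x=1 → posterior Gamma(13, 23/3)
obs 5: x=2 → posterior Gamma(15, 26/3)
obs 6: x=1 → posterior Gamma(16, 29/3)
obs 7: x=2 → posterior Gamma(18, 32/3)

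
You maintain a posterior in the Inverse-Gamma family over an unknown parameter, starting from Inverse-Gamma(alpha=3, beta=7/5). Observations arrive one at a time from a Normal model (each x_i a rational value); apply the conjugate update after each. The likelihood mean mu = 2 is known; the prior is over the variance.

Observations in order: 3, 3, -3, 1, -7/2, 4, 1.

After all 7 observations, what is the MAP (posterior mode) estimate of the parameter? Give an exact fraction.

1321/300

obs 1: x=3 → posterior Inverse-Gamma(7/2, 19/10)
obs 2: x=3 → posterior Inverse-Gamma(4, 12/5)
obs 3: x=-3 → posterior Inverse-Gamma(9/2, 149/10)
obs 4: x=1 → posterior Inverse-Gamma(5, 77/5)
obs 5: x=-7/2 → posterior Inverse-Gamma(11/2, 1221/40)
obs 6: x=4 → posterior Inverse-Gamma(6, 1301/40)
obs 7: x=1 → posterior Inverse-Gamma(13/2, 1321/40)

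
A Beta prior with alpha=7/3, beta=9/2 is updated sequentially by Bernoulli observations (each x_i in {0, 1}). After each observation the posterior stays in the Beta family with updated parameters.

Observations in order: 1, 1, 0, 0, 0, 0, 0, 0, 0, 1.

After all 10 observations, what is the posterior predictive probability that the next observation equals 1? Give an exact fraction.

obs 1: x=1 → posterior Beta(10/3, 9/2)
obs 2: x=1 → posterior Beta(13/3, 9/2)
obs 3: x=0 → posterior Beta(13/3, 11/2)
obs 4: x=0 → posterior Beta(13/3, 13/2)
obs 5: x=0 → posterior Beta(13/3, 15/2)
obs 6: x=0 → posterior Beta(13/3, 17/2)
obs 7: x=0 → posterior Beta(13/3, 19/2)
obs 8: x=0 → posterior Beta(13/3, 21/2)
obs 9: x=0 → posterior Beta(13/3, 23/2)
obs 10: x=1 → posterior Beta(16/3, 23/2)

32/101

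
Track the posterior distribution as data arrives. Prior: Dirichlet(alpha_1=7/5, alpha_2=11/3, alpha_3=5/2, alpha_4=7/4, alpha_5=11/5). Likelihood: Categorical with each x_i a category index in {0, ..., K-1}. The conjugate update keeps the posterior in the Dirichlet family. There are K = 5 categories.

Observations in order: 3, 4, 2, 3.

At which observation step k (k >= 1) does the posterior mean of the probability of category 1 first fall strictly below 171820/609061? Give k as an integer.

k = 2

obs 1: x=3 → posterior Dirichlet(7/5, 11/3, 5/2, 11/4, 11/5)
obs 2: x=4 → posterior Dirichlet(7/5, 11/3, 5/2, 11/4, 16/5)
obs 3: x=2 → posterior Dirichlet(7/5, 11/3, 7/2, 11/4, 16/5)
obs 4: x=3 → posterior Dirichlet(7/5, 11/3, 7/2, 15/4, 16/5)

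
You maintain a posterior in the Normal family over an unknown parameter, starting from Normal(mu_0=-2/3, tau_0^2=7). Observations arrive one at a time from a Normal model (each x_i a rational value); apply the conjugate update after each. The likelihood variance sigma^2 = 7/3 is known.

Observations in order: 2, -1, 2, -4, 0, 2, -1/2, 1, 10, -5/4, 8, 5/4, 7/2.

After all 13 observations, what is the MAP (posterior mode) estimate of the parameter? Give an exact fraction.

obs 1: x=2 → posterior Normal(4/3, 7/4)
obs 2: x=-1 → posterior Normal(1/3, 1)
obs 3: x=2 → posterior Normal(5/6, 7/10)
obs 4: x=-4 → posterior Normal(-11/39, 7/13)
obs 5: x=0 → posterior Normal(-11/48, 7/16)
obs 6: x=2 → posterior Normal(7/57, 7/19)
obs 7: x=-1/2 → posterior Normal(5/132, 7/22)
obs 8: x=1 → posterior Normal(23/150, 7/25)
obs 9: x=10 → posterior Normal(29/24, 1/4)
obs 10: x=-5/4 → posterior Normal(361/372, 7/31)
obs 11: x=8 → posterior Normal(649/408, 7/34)
obs 12: x=5/4 → posterior Normal(347/222, 7/37)
obs 13: x=7/2 → posterior Normal(41/24, 7/40)

41/24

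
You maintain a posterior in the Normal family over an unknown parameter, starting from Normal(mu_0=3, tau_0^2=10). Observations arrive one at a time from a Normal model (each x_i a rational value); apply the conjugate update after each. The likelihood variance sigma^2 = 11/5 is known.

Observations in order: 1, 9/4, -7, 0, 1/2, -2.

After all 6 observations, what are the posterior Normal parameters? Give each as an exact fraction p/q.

mu_0=-459/622, tau_0^2=110/311

obs 1: x=1 → posterior Normal(83/61, 110/61)
obs 2: x=9/4 → posterior Normal(391/222, 110/111)
obs 3: x=-7 → posterior Normal(-309/322, 110/161)
obs 4: x=0 → posterior Normal(-309/422, 110/211)
obs 5: x=1/2 → posterior Normal(-259/522, 110/261)
obs 6: x=-2 → posterior Normal(-459/622, 110/311)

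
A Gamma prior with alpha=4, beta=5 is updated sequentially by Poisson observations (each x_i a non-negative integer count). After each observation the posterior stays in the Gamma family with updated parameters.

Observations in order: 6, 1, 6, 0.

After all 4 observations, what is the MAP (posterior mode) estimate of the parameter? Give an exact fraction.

16/9

obs 1: x=6 → posterior Gamma(10, 6)
obs 2: x=1 → posterior Gamma(11, 7)
obs 3: x=6 → posterior Gamma(17, 8)
obs 4: x=0 → posterior Gamma(17, 9)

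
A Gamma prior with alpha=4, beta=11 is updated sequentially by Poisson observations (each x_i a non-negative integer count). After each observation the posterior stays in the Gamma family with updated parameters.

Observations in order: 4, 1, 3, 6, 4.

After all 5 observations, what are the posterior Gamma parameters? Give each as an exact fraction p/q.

obs 1: x=4 → posterior Gamma(8, 12)
obs 2: x=1 → posterior Gamma(9, 13)
obs 3: x=3 → posterior Gamma(12, 14)
obs 4: x=6 → posterior Gamma(18, 15)
obs 5: x=4 → posterior Gamma(22, 16)

alpha=22, beta=16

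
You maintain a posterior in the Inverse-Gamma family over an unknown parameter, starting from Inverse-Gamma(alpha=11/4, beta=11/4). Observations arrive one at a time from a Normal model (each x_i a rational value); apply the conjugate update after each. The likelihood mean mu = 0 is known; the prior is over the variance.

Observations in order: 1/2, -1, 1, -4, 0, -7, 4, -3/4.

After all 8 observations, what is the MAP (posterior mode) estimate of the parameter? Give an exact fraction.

obs 1: x=1/2 → posterior Inverse-Gamma(13/4, 23/8)
obs 2: x=-1 → posterior Inverse-Gamma(15/4, 27/8)
obs 3: x=1 → posterior Inverse-Gamma(17/4, 31/8)
obs 4: x=-4 → posterior Inverse-Gamma(19/4, 95/8)
obs 5: x=0 → posterior Inverse-Gamma(21/4, 95/8)
obs 6: x=-7 → posterior Inverse-Gamma(23/4, 291/8)
obs 7: x=4 → posterior Inverse-Gamma(25/4, 355/8)
obs 8: x=-3/4 → posterior Inverse-Gamma(27/4, 1429/32)

1429/248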